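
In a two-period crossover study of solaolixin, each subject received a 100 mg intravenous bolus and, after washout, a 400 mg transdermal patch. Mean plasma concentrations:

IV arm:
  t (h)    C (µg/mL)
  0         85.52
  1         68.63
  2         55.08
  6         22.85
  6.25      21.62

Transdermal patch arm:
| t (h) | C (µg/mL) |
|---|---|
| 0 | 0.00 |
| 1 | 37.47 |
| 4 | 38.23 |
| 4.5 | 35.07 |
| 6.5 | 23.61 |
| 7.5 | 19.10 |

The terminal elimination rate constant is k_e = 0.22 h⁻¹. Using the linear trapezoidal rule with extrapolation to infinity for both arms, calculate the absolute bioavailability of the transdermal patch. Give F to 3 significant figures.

F = 0.199

Trapezoidal AUC_0→6.25 (IV):
  [0→1]: (85.52+68.63)/2 × 1 = 77.075
  [1→2]: (68.63+55.08)/2 × 1 = 61.855
  [2→6]: (55.08+22.85)/2 × 4 = 155.86
  [6→6.25]: (22.85+21.62)/2 × 0.25 = 5.55875
  Sum = 300.34875 µg/mL·h
IV tail: 21.62/0.22 = 98.273; AUC_iv,0→∞ = 300.34875 + 98.273 = 398.62175 µg/mL·h
Trapezoidal AUC_0→7.5 (transdermal patch):
  [0→1]: (0.00+37.47)/2 × 1 = 18.735
  [1→4]: (37.47+38.23)/2 × 3 = 113.55
  [4→4.5]: (38.23+35.07)/2 × 0.5 = 18.325
  [4.5→6.5]: (35.07+23.61)/2 × 2 = 58.68
  [6.5→7.5]: (23.61+19.10)/2 × 1 = 21.355
  Sum = 230.645 µg/mL·h
transdermal patch tail: 19.10/0.22 = 86.818; AUC_ev,0→∞ = 230.645 + 86.818 = 317.463 µg/mL·h
F = (AUC_ev/D_ev)/(AUC_iv/D_iv) = (317.463/400)/(398.62175/100) = 0.7936575/3.9862175 = 0.1991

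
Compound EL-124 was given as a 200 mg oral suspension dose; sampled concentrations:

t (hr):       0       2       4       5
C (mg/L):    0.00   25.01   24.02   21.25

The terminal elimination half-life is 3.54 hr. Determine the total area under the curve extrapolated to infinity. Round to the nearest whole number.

AUC = 205 mg/L·hr

Trapezoidal AUC_0→5:
  [0→2]: (0.00+25.01)/2 × 2 = 25.01
  [2→4]: (25.01+24.02)/2 × 2 = 49.03
  [4→5]: (24.02+21.25)/2 × 1 = 22.635
  Sum = 96.675 mg/L·hr
k_e = ln2 / t½ = 0.693147 / 3.54 = 0.1958 hr^-1
Extrapolated tail: C_last / k_e = 21.25 / 0.1958 = 108.529
AUC_0→∞ = 96.675 + 108.529 = 205.204 mg/L·hr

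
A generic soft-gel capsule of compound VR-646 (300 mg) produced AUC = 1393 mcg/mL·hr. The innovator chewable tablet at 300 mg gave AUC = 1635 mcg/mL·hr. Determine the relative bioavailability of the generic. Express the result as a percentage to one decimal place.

F_rel = (AUC_test/D_test) / (AUC_ref/D_ref)
      = (1393/300) / (1635/300)
      = 4.64333 / 5.45 = 0.8520 = 85.20%

F_rel = 85.2%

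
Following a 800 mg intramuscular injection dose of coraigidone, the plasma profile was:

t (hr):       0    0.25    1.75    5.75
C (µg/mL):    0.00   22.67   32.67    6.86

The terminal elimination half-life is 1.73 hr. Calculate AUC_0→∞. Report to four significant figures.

Trapezoidal AUC_0→5.75:
  [0→0.25]: (0.00+22.67)/2 × 0.25 = 2.83375
  [0.25→1.75]: (22.67+32.67)/2 × 1.5 = 41.505
  [1.75→5.75]: (32.67+6.86)/2 × 4 = 79.06
  Sum = 123.39875 µg/mL·hr
k_e = ln2 / t½ = 0.693147 / 1.73 = 0.4007 hr^-1
Extrapolated tail: C_last / k_e = 6.86 / 0.4007 = 17.120
AUC_0→∞ = 123.39875 + 17.120 = 140.51875 µg/mL·hr

AUC = 140.5 µg/mL·hr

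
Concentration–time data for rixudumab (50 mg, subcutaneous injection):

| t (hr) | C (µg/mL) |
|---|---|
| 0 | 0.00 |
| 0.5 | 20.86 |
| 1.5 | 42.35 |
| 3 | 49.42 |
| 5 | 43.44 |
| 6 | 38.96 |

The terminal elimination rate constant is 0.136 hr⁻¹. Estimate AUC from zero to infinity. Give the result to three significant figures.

AUC = 526 µg/mL·hr

Trapezoidal AUC_0→6:
  [0→0.5]: (0.00+20.86)/2 × 0.5 = 5.215
  [0.5→1.5]: (20.86+42.35)/2 × 1 = 31.605
  [1.5→3]: (42.35+49.42)/2 × 1.5 = 68.8275
  [3→5]: (49.42+43.44)/2 × 2 = 92.86
  [5→6]: (43.44+38.96)/2 × 1 = 41.2
  Sum = 239.7075 µg/mL·hr
Extrapolated tail: C_last / k_e = 38.96 / 0.136 = 286.471
AUC_0→∞ = 239.7075 + 286.471 = 526.1785 µg/mL·hr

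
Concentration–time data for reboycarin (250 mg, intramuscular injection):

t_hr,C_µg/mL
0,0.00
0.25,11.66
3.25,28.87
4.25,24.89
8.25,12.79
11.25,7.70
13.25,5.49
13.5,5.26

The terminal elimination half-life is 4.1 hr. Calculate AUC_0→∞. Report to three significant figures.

AUC = 241 µg/mL·hr

Trapezoidal AUC_0→13.5:
  [0→0.25]: (0.00+11.66)/2 × 0.25 = 1.4575
  [0.25→3.25]: (11.66+28.87)/2 × 3 = 60.795
  [3.25→4.25]: (28.87+24.89)/2 × 1 = 26.88
  [4.25→8.25]: (24.89+12.79)/2 × 4 = 75.36
  [8.25→11.25]: (12.79+7.70)/2 × 3 = 30.735
  [11.25→13.25]: (7.70+5.49)/2 × 2 = 13.19
  [13.25→13.5]: (5.49+5.26)/2 × 0.25 = 1.34375
  Sum = 209.76125 µg/mL·hr
k_e = ln2 / t½ = 0.693147 / 4.1 = 0.1691 hr^-1
Extrapolated tail: C_last / k_e = 5.26 / 0.1691 = 31.106
AUC_0→∞ = 209.76125 + 31.106 = 240.86725 µg/mL·hr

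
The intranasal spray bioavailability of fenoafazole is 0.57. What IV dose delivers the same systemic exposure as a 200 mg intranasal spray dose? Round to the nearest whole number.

D_iv = 114 mg

Systemic exposure from an extravascular dose = F × D_ev, so the equivalent IV dose is F × D_ev.
D_iv = F × D_ev = 0.57 × 200 = 114 mg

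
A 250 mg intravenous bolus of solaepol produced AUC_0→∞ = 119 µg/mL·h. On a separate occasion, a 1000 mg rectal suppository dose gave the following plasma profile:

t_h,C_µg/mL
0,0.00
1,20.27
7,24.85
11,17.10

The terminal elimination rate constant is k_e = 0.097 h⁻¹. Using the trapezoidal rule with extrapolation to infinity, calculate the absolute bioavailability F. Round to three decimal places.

F = 0.852

Trapezoidal AUC_0→11 (rectal suppository):
  [0→1]: (0.00+20.27)/2 × 1 = 10.135
  [1→7]: (20.27+24.85)/2 × 6 = 135.36
  [7→11]: (24.85+17.10)/2 × 4 = 83.9
  Sum = 229.395 µg/mL·h
Tail: C_last/k_e = 17.10/0.097 = 176.289
AUC_0→∞ (rectal suppository) = 229.395 + 176.289 = 405.684 µg/mL·h
F = (AUC_ev/D_ev)/(AUC_iv/D_iv) = (405.684/1000)/(119/250) = 0.405684/0.476 = 0.8523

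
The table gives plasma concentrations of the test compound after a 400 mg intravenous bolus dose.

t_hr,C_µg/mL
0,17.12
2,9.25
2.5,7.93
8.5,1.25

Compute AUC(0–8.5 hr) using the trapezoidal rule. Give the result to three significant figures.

Trapezoidal AUC_0→8.5:
  [0→2]: (17.12+9.25)/2 × 2 = 26.37
  [2→2.5]: (9.25+7.93)/2 × 0.5 = 4.295
  [2.5→8.5]: (7.93+1.25)/2 × 6 = 27.54
  Sum = 58.205 µg/mL·hr

AUC = 58.2 µg/mL·hr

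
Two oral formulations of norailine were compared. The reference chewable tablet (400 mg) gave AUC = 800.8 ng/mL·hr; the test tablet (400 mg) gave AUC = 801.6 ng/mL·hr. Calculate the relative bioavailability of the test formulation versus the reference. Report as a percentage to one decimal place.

F_rel = 100.1%

F_rel = (AUC_test/D_test) / (AUC_ref/D_ref)
      = (801.6/400) / (800.8/400)
      = 2.004 / 2.002 = 1.0010 = 100.10%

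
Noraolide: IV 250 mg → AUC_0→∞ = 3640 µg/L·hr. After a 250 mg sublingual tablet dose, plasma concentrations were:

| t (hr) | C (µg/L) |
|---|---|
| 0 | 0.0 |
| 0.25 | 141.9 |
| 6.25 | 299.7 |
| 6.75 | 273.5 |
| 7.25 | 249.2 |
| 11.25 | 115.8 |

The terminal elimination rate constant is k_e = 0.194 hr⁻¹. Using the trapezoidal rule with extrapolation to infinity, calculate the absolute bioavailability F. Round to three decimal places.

Trapezoidal AUC_0→11.25 (sublingual tablet):
  [0→0.25]: (0.0+141.9)/2 × 0.25 = 17.7375
  [0.25→6.25]: (141.9+299.7)/2 × 6 = 1324.8
  [6.25→6.75]: (299.7+273.5)/2 × 0.5 = 143.3
  [6.75→7.25]: (273.5+249.2)/2 × 0.5 = 130.675
  [7.25→11.25]: (249.2+115.8)/2 × 4 = 730.0
  Sum = 2346.5125 µg/L·hr
Tail: C_last/k_e = 115.8/0.194 = 596.907
AUC_0→∞ (sublingual tablet) = 2346.5125 + 596.907 = 2943.4195 µg/L·hr
F = (AUC_ev/D_ev)/(AUC_iv/D_iv) = (2943.4195/250)/(3640/250) = 11.773678/14.56 = 0.8086

F = 0.809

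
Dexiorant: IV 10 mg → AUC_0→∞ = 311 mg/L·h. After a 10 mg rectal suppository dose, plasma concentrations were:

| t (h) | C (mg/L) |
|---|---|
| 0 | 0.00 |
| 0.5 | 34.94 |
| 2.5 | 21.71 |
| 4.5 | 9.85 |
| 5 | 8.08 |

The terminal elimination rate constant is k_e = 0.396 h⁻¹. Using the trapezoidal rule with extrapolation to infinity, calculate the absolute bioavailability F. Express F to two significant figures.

F = 0.39

Trapezoidal AUC_0→5 (rectal suppository):
  [0→0.5]: (0.00+34.94)/2 × 0.5 = 8.735
  [0.5→2.5]: (34.94+21.71)/2 × 2 = 56.65
  [2.5→4.5]: (21.71+9.85)/2 × 2 = 31.56
  [4.5→5]: (9.85+8.08)/2 × 0.5 = 4.4825
  Sum = 101.4275 mg/L·h
Tail: C_last/k_e = 8.08/0.396 = 20.404
AUC_0→∞ (rectal suppository) = 101.4275 + 20.404 = 121.8315 mg/L·h
F = (AUC_ev/D_ev)/(AUC_iv/D_iv) = (121.8315/10)/(311/10) = 12.18315/31.1 = 0.3917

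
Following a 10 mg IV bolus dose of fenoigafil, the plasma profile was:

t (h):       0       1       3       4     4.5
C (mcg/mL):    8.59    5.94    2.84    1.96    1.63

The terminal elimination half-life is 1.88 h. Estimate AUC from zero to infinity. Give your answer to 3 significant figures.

AUC = 23.8 mcg/mL·h

Trapezoidal AUC_0→4.5:
  [0→1]: (8.59+5.94)/2 × 1 = 7.265
  [1→3]: (5.94+2.84)/2 × 2 = 8.78
  [3→4]: (2.84+1.96)/2 × 1 = 2.4
  [4→4.5]: (1.96+1.63)/2 × 0.5 = 0.8975
  Sum = 19.3425 mcg/mL·h
k_e = ln2 / t½ = 0.693147 / 1.88 = 0.3687 h^-1
Extrapolated tail: C_last / k_e = 1.63 / 0.3687 = 4.421
AUC_0→∞ = 19.3425 + 4.421 = 23.7635 mcg/mL·h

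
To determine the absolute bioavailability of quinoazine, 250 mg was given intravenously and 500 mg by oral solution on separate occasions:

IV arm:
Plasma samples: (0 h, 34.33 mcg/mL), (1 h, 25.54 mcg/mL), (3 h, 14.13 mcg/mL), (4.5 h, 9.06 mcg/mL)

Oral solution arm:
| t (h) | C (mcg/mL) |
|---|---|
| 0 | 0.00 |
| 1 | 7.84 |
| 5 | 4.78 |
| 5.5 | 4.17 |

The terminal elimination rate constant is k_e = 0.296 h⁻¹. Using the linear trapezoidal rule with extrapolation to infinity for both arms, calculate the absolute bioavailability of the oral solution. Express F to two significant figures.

F = 0.19

Trapezoidal AUC_0→4.5 (IV):
  [0→1]: (34.33+25.54)/2 × 1 = 29.935
  [1→3]: (25.54+14.13)/2 × 2 = 39.67
  [3→4.5]: (14.13+9.06)/2 × 1.5 = 17.3925
  Sum = 86.9975 mcg/mL·h
IV tail: 9.06/0.296 = 30.608; AUC_iv,0→∞ = 86.9975 + 30.608 = 117.6055 mcg/mL·h
Trapezoidal AUC_0→5.5 (oral solution):
  [0→1]: (0.00+7.84)/2 × 1 = 3.92
  [1→5]: (7.84+4.78)/2 × 4 = 25.24
  [5→5.5]: (4.78+4.17)/2 × 0.5 = 2.2375
  Sum = 31.3975 mcg/mL·h
oral solution tail: 4.17/0.296 = 14.088; AUC_ev,0→∞ = 31.3975 + 14.088 = 45.4855 mcg/mL·h
F = (AUC_ev/D_ev)/(AUC_iv/D_iv) = (45.4855/500)/(117.6055/250) = 0.090971/0.470422 = 0.1934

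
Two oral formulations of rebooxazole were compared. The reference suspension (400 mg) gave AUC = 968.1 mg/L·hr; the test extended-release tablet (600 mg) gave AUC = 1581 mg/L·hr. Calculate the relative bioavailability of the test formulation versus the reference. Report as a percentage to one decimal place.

F_rel = (AUC_test/D_test) / (AUC_ref/D_ref)
      = (1581/600) / (968.1/400)
      = 2.635 / 2.42025 = 1.0887 = 108.87%

F_rel = 108.9%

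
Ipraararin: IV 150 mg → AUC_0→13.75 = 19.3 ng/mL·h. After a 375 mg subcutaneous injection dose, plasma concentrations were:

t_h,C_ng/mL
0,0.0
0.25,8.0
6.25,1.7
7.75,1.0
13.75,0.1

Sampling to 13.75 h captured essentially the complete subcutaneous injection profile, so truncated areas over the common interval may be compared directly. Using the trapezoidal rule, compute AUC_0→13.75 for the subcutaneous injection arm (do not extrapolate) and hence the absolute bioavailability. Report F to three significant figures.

F = 0.734

Trapezoidal AUC_0→13.75 (subcutaneous injection):
  [0→0.25]: (0.0+8.0)/2 × 0.25 = 1.0
  [0.25→6.25]: (8.0+1.7)/2 × 6 = 29.1
  [6.25→7.75]: (1.7+1.0)/2 × 1.5 = 2.025
  [7.75→13.75]: (1.0+0.1)/2 × 6 = 3.3
  Sum = 35.425 ng/mL·h
F = (AUC_ev/D_ev)/(AUC_iv/D_iv) = (35.425/375)/(19.3/150) = 0.0944667/0.128667 = 0.7342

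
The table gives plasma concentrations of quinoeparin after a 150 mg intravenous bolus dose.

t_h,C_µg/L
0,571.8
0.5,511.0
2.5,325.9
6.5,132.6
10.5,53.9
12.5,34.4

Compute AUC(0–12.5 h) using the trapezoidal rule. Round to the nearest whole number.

Trapezoidal AUC_0→12.5:
  [0→0.5]: (571.8+511.0)/2 × 0.5 = 270.7
  [0.5→2.5]: (511.0+325.9)/2 × 2 = 836.9
  [2.5→6.5]: (325.9+132.6)/2 × 4 = 917.0
  [6.5→10.5]: (132.6+53.9)/2 × 4 = 373.0
  [10.5→12.5]: (53.9+34.4)/2 × 2 = 88.3
  Sum = 2485.9 µg/L·h

AUC = 2486 µg/L·h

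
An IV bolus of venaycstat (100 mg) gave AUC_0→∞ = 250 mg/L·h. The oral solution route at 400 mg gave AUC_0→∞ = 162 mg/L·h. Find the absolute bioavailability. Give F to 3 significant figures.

F = (AUC_ev / D_ev) / (AUC_iv / D_iv)
  = (162/400) / (250/100)
  = 0.405 / 2.5 = 0.1620

F = 0.162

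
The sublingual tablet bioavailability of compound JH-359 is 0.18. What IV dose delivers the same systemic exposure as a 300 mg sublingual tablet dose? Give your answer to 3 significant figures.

Systemic exposure from an extravascular dose = F × D_ev, so the equivalent IV dose is F × D_ev.
D_iv = F × D_ev = 0.18 × 300 = 54 mg

D_iv = 54.0 mg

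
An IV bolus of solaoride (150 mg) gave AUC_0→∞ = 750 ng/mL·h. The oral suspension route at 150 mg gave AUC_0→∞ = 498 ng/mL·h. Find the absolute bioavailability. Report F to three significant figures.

F = 0.664

F = (AUC_ev / D_ev) / (AUC_iv / D_iv)
  = (498/150) / (750/150)
  = 3.32 / 5 = 0.6640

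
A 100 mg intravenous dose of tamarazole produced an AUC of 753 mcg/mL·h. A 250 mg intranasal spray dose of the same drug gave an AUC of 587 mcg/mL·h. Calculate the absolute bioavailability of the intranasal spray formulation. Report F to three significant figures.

F = (AUC_ev / D_ev) / (AUC_iv / D_iv)
  = (587/250) / (753/100)
  = 2.348 / 7.53 = 0.3118

F = 0.312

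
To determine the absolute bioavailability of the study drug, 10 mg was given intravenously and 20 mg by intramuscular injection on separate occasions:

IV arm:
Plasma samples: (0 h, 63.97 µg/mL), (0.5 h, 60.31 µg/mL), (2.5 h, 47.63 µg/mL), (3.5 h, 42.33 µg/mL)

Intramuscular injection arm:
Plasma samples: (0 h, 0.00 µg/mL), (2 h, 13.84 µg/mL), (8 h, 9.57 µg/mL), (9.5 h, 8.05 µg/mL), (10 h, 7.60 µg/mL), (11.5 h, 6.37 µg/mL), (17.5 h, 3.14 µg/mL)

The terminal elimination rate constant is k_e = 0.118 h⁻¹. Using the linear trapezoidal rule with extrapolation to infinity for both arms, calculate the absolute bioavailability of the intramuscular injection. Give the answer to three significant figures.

F = 0.154

Trapezoidal AUC_0→3.5 (IV):
  [0→0.5]: (63.97+60.31)/2 × 0.5 = 31.07
  [0.5→2.5]: (60.31+47.63)/2 × 2 = 107.94
  [2.5→3.5]: (47.63+42.33)/2 × 1 = 44.98
  Sum = 183.99 µg/mL·h
IV tail: 42.33/0.118 = 358.729; AUC_iv,0→∞ = 183.99 + 358.729 = 542.719 µg/mL·h
Trapezoidal AUC_0→17.5 (intramuscular injection):
  [0→2]: (0.00+13.84)/2 × 2 = 13.84
  [2→8]: (13.84+9.57)/2 × 6 = 70.23
  [8→9.5]: (9.57+8.05)/2 × 1.5 = 13.215
  [9.5→10]: (8.05+7.60)/2 × 0.5 = 3.9125
  [10→11.5]: (7.60+6.37)/2 × 1.5 = 10.4775
  [11.5→17.5]: (6.37+3.14)/2 × 6 = 28.53
  Sum = 140.205 µg/mL·h
intramuscular injection tail: 3.14/0.118 = 26.610; AUC_ev,0→∞ = 140.205 + 26.610 = 166.815 µg/mL·h
F = (AUC_ev/D_ev)/(AUC_iv/D_iv) = (166.815/20)/(542.719/10) = 8.34075/54.2719 = 0.1537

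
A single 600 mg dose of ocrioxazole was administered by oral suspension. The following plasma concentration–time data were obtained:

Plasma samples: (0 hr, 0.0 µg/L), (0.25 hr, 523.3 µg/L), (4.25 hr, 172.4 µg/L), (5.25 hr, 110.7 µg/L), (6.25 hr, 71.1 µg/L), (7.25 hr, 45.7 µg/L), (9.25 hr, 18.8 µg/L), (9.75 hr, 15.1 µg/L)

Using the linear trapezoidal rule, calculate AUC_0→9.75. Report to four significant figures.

Trapezoidal AUC_0→9.75:
  [0→0.25]: (0.0+523.3)/2 × 0.25 = 65.4125
  [0.25→4.25]: (523.3+172.4)/2 × 4 = 1391.4
  [4.25→5.25]: (172.4+110.7)/2 × 1 = 141.55
  [5.25→6.25]: (110.7+71.1)/2 × 1 = 90.9
  [6.25→7.25]: (71.1+45.7)/2 × 1 = 58.4
  [7.25→9.25]: (45.7+18.8)/2 × 2 = 64.5
  [9.25→9.75]: (18.8+15.1)/2 × 0.5 = 8.475
  Sum = 1820.6375 µg/L·hr

AUC = 1821 µg/L·hr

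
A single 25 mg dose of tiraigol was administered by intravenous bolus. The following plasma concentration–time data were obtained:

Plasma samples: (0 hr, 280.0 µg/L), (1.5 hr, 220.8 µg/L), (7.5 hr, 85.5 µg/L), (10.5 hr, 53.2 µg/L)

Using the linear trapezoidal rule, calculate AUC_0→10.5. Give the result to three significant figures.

Trapezoidal AUC_0→10.5:
  [0→1.5]: (280.0+220.8)/2 × 1.5 = 375.6
  [1.5→7.5]: (220.8+85.5)/2 × 6 = 918.9
  [7.5→10.5]: (85.5+53.2)/2 × 3 = 208.05
  Sum = 1502.55 µg/L·hr

AUC = 1500 µg/L·hr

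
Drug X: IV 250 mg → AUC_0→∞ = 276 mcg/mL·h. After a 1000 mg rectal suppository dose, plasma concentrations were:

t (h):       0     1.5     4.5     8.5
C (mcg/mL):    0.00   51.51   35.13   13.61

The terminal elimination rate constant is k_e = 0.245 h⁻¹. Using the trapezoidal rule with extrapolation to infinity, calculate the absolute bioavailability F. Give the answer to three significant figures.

F = 0.291

Trapezoidal AUC_0→8.5 (rectal suppository):
  [0→1.5]: (0.00+51.51)/2 × 1.5 = 38.6325
  [1.5→4.5]: (51.51+35.13)/2 × 3 = 129.96
  [4.5→8.5]: (35.13+13.61)/2 × 4 = 97.48
  Sum = 266.0725 mcg/mL·h
Tail: C_last/k_e = 13.61/0.245 = 55.551
AUC_0→∞ (rectal suppository) = 266.0725 + 55.551 = 321.6235 mcg/mL·h
F = (AUC_ev/D_ev)/(AUC_iv/D_iv) = (321.6235/1000)/(276/250) = 0.3216235/1.104 = 0.2913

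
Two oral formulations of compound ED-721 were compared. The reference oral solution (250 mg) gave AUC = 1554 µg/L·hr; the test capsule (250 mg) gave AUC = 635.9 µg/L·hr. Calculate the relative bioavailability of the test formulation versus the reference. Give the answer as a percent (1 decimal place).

F_rel = (AUC_test/D_test) / (AUC_ref/D_ref)
      = (635.9/250) / (1554/250)
      = 2.5436 / 6.216 = 0.4092 = 40.92%

F_rel = 40.9%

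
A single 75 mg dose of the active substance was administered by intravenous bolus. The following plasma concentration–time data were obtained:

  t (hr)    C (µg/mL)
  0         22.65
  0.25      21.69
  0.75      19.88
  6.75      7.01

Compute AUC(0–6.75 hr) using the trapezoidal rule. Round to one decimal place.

Trapezoidal AUC_0→6.75:
  [0→0.25]: (22.65+21.69)/2 × 0.25 = 5.5425
  [0.25→0.75]: (21.69+19.88)/2 × 0.5 = 10.3925
  [0.75→6.75]: (19.88+7.01)/2 × 6 = 80.67
  Sum = 96.605 µg/mL·hr

AUC = 96.6 µg/mL·hr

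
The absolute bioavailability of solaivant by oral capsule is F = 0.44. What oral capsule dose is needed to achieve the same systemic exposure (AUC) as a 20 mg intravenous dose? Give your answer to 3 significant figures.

D_oral = 45.5 mg

For equal systemic exposure: F × D_ev = D_iv
D_ev = D_iv / F = 20 / 0.44 = 45.4545 mg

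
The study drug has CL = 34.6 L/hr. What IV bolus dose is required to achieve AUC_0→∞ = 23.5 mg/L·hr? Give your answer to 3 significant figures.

Dose = 813 mg

Dose_iv = CL × AUC_0→∞
     = 34.6 × 23.5 = 813.1 mg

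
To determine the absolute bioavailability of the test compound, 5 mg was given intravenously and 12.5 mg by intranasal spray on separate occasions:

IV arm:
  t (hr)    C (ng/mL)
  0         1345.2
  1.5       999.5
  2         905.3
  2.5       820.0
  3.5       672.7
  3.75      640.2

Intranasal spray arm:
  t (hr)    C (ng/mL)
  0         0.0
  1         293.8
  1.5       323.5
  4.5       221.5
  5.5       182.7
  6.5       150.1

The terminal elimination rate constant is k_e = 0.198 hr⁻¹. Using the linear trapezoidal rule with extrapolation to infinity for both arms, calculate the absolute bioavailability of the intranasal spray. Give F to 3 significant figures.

Trapezoidal AUC_0→3.75 (IV):
  [0→1.5]: (1345.2+999.5)/2 × 1.5 = 1758.525
  [1.5→2]: (999.5+905.3)/2 × 0.5 = 476.2
  [2→2.5]: (905.3+820.0)/2 × 0.5 = 431.325
  [2.5→3.5]: (820.0+672.7)/2 × 1 = 746.35
  [3.5→3.75]: (672.7+640.2)/2 × 0.25 = 164.1125
  Sum = 3576.5125 ng/mL·hr
IV tail: 640.2/0.198 = 3233.333; AUC_iv,0→∞ = 3576.5125 + 3233.333 = 6809.8455 ng/mL·hr
Trapezoidal AUC_0→6.5 (intranasal spray):
  [0→1]: (0.0+293.8)/2 × 1 = 146.9
  [1→1.5]: (293.8+323.5)/2 × 0.5 = 154.325
  [1.5→4.5]: (323.5+221.5)/2 × 3 = 817.5
  [4.5→5.5]: (221.5+182.7)/2 × 1 = 202.1
  [5.5→6.5]: (182.7+150.1)/2 × 1 = 166.4
  Sum = 1487.225 ng/mL·hr
intranasal spray tail: 150.1/0.198 = 758.081; AUC_ev,0→∞ = 1487.225 + 758.081 = 2245.306 ng/mL·hr
F = (AUC_ev/D_ev)/(AUC_iv/D_iv) = (2245.306/12.5)/(6809.8455/5) = 179.62448/1361.9691 = 0.1319

F = 0.132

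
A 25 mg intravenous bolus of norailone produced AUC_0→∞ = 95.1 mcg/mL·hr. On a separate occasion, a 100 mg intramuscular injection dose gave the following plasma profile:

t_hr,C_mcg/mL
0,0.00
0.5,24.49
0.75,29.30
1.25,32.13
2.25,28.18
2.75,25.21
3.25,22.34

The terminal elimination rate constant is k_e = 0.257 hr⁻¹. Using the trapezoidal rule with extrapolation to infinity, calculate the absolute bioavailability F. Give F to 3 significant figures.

Trapezoidal AUC_0→3.25 (intramuscular injection):
  [0→0.5]: (0.00+24.49)/2 × 0.5 = 6.1225
  [0.5→0.75]: (24.49+29.30)/2 × 0.25 = 6.72375
  [0.75→1.25]: (29.30+32.13)/2 × 0.5 = 15.3575
  [1.25→2.25]: (32.13+28.18)/2 × 1 = 30.155
  [2.25→2.75]: (28.18+25.21)/2 × 0.5 = 13.3475
  [2.75→3.25]: (25.21+22.34)/2 × 0.5 = 11.8875
  Sum = 83.59375 mcg/mL·hr
Tail: C_last/k_e = 22.34/0.257 = 86.926
AUC_0→∞ (intramuscular injection) = 83.59375 + 86.926 = 170.51975 mcg/mL·hr
F = (AUC_ev/D_ev)/(AUC_iv/D_iv) = (170.51975/100)/(95.1/25) = 1.7051975/3.804 = 0.4483

F = 0.448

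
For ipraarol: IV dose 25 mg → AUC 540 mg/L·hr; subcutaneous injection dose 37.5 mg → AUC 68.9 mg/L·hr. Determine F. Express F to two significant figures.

F = 0.085

F = (AUC_ev / D_ev) / (AUC_iv / D_iv)
  = (68.9/37.5) / (540/25)
  = 1.83733 / 21.6 = 0.0851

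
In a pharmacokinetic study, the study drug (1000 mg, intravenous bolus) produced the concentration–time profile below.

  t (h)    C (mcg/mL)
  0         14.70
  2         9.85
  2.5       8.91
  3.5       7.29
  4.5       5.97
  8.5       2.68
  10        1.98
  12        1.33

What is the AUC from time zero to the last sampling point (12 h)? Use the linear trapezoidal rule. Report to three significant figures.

Trapezoidal AUC_0→12:
  [0→2]: (14.70+9.85)/2 × 2 = 24.55
  [2→2.5]: (9.85+8.91)/2 × 0.5 = 4.69
  [2.5→3.5]: (8.91+7.29)/2 × 1 = 8.1
  [3.5→4.5]: (7.29+5.97)/2 × 1 = 6.63
  [4.5→8.5]: (5.97+2.68)/2 × 4 = 17.3
  [8.5→10]: (2.68+1.98)/2 × 1.5 = 3.495
  [10→12]: (1.98+1.33)/2 × 2 = 3.31
  Sum = 68.075 mcg/mL·h

AUC = 68.1 mcg/mL·h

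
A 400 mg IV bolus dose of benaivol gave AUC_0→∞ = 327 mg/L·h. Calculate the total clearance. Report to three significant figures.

CL = Dose_iv / AUC_0→∞
   = 400 / 327 = 1.22324 L/h

CL = 1.22 L/h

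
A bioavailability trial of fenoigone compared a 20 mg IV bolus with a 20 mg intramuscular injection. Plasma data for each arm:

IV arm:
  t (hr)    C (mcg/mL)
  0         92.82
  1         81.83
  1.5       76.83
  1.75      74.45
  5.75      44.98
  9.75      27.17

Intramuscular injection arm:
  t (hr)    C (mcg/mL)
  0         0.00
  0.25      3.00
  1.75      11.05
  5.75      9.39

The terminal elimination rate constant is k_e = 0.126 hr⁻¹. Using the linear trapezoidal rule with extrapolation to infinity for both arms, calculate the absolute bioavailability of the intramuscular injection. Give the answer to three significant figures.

F = 0.170

Trapezoidal AUC_0→9.75 (IV):
  [0→1]: (92.82+81.83)/2 × 1 = 87.325
  [1→1.5]: (81.83+76.83)/2 × 0.5 = 39.665
  [1.5→1.75]: (76.83+74.45)/2 × 0.25 = 18.91
  [1.75→5.75]: (74.45+44.98)/2 × 4 = 238.86
  [5.75→9.75]: (44.98+27.17)/2 × 4 = 144.3
  Sum = 529.06 mcg/mL·hr
IV tail: 27.17/0.126 = 215.635; AUC_iv,0→∞ = 529.06 + 215.635 = 744.695 mcg/mL·hr
Trapezoidal AUC_0→5.75 (intramuscular injection):
  [0→0.25]: (0.00+3.00)/2 × 0.25 = 0.375
  [0.25→1.75]: (3.00+11.05)/2 × 1.5 = 10.5375
  [1.75→5.75]: (11.05+9.39)/2 × 4 = 40.88
  Sum = 51.7925 mcg/mL·hr
intramuscular injection tail: 9.39/0.126 = 74.524; AUC_ev,0→∞ = 51.7925 + 74.524 = 126.3165 mcg/mL·hr
F = (AUC_ev/D_ev)/(AUC_iv/D_iv) = (126.3165/20)/(744.695/20) = 6.315825/37.23475 = 0.1696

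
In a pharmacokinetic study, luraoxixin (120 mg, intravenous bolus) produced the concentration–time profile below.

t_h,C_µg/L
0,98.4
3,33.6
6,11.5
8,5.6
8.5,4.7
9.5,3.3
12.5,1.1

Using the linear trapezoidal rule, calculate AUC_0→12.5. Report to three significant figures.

Trapezoidal AUC_0→12.5:
  [0→3]: (98.4+33.6)/2 × 3 = 198.0
  [3→6]: (33.6+11.5)/2 × 3 = 67.65
  [6→8]: (11.5+5.6)/2 × 2 = 17.1
  [8→8.5]: (5.6+4.7)/2 × 0.5 = 2.575
  [8.5→9.5]: (4.7+3.3)/2 × 1 = 4.0
  [9.5→12.5]: (3.3+1.1)/2 × 3 = 6.6
  Sum = 295.925 µg/L·h

AUC = 296 µg/L·h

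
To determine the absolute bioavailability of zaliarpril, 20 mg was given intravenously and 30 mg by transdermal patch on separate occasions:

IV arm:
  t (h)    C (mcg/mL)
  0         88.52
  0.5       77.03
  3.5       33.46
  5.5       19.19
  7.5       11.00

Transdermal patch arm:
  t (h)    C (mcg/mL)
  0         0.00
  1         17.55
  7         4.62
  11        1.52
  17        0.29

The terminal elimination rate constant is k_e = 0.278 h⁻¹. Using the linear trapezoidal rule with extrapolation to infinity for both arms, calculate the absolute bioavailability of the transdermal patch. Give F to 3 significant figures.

Trapezoidal AUC_0→7.5 (IV):
  [0→0.5]: (88.52+77.03)/2 × 0.5 = 41.3875
  [0.5→3.5]: (77.03+33.46)/2 × 3 = 165.735
  [3.5→5.5]: (33.46+19.19)/2 × 2 = 52.65
  [5.5→7.5]: (19.19+11.00)/2 × 2 = 30.19
  Sum = 289.9625 mcg/mL·h
IV tail: 11.00/0.278 = 39.568; AUC_iv,0→∞ = 289.9625 + 39.568 = 329.5305 mcg/mL·h
Trapezoidal AUC_0→17 (transdermal patch):
  [0→1]: (0.00+17.55)/2 × 1 = 8.775
  [1→7]: (17.55+4.62)/2 × 6 = 66.51
  [7→11]: (4.62+1.52)/2 × 4 = 12.28
  [11→17]: (1.52+0.29)/2 × 6 = 5.43
  Sum = 92.995 mcg/mL·h
transdermal patch tail: 0.29/0.278 = 1.043; AUC_ev,0→∞ = 92.995 + 1.043 = 94.038 mcg/mL·h
F = (AUC_ev/D_ev)/(AUC_iv/D_iv) = (94.038/30)/(329.5305/20) = 3.1346/16.476525 = 0.1902

F = 0.190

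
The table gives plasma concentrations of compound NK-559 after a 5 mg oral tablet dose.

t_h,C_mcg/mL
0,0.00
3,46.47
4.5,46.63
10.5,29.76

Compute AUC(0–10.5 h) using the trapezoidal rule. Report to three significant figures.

Trapezoidal AUC_0→10.5:
  [0→3]: (0.00+46.47)/2 × 3 = 69.705
  [3→4.5]: (46.47+46.63)/2 × 1.5 = 69.825
  [4.5→10.5]: (46.63+29.76)/2 × 6 = 229.17
  Sum = 368.7 mcg/mL·h

AUC = 369 mcg/mL·h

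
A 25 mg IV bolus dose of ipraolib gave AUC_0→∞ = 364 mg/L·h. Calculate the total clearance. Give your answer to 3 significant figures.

CL = Dose_iv / AUC_0→∞
   = 25 / 364 = 0.0686813 L/h

CL = 0.0687 L/h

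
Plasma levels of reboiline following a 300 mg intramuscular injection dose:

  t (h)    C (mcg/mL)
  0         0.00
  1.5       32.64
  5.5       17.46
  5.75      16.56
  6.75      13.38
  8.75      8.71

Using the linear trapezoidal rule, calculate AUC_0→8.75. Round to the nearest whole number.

AUC = 166 mcg/mL·h

Trapezoidal AUC_0→8.75:
  [0→1.5]: (0.00+32.64)/2 × 1.5 = 24.48
  [1.5→5.5]: (32.64+17.46)/2 × 4 = 100.2
  [5.5→5.75]: (17.46+16.56)/2 × 0.25 = 4.2525
  [5.75→6.75]: (16.56+13.38)/2 × 1 = 14.97
  [6.75→8.75]: (13.38+8.71)/2 × 2 = 22.09
  Sum = 165.9925 mcg/mL·h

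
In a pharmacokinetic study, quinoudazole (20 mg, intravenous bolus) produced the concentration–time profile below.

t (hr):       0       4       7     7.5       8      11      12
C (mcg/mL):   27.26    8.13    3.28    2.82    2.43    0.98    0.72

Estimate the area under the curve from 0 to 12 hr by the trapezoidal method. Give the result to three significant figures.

Trapezoidal AUC_0→12:
  [0→4]: (27.26+8.13)/2 × 4 = 70.78
  [4→7]: (8.13+3.28)/2 × 3 = 17.115
  [7→7.5]: (3.28+2.82)/2 × 0.5 = 1.525
  [7.5→8]: (2.82+2.43)/2 × 0.5 = 1.3125
  [8→11]: (2.43+0.98)/2 × 3 = 5.115
  [11→12]: (0.98+0.72)/2 × 1 = 0.85
  Sum = 96.6975 mcg/mL·hr

AUC = 96.7 mcg/mL·hr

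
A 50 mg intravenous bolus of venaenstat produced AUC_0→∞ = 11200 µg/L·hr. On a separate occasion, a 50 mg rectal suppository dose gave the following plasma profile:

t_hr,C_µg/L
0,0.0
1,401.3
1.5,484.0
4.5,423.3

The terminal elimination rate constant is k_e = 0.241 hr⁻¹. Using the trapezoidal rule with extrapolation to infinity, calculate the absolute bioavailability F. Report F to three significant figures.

F = 0.316

Trapezoidal AUC_0→4.5 (rectal suppository):
  [0→1]: (0.0+401.3)/2 × 1 = 200.65
  [1→1.5]: (401.3+484.0)/2 × 0.5 = 221.325
  [1.5→4.5]: (484.0+423.3)/2 × 3 = 1360.95
  Sum = 1782.925 µg/L·hr
Tail: C_last/k_e = 423.3/0.241 = 1756.432
AUC_0→∞ (rectal suppository) = 1782.925 + 1756.432 = 3539.357 µg/L·hr
F = (AUC_ev/D_ev)/(AUC_iv/D_iv) = (3539.357/50)/(11200/50) = 70.78714/224 = 0.3160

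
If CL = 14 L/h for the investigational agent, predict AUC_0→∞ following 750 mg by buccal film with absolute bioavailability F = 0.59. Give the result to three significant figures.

AUC = 31.6 mg/L·h

AUC_0→∞ = F × Dose / CL
        = 0.59 × 750 / 14 = 31.6071 mg/L·h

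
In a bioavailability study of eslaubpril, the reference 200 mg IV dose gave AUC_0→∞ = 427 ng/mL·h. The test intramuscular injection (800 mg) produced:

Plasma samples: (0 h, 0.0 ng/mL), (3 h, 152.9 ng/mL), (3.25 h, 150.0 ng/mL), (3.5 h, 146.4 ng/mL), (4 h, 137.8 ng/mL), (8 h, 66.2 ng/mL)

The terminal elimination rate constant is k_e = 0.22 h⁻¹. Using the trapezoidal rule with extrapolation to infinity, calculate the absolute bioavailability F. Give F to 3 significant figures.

Trapezoidal AUC_0→8 (intramuscular injection):
  [0→3]: (0.0+152.9)/2 × 3 = 229.35
  [3→3.25]: (152.9+150.0)/2 × 0.25 = 37.8625
  [3.25→3.5]: (150.0+146.4)/2 × 0.25 = 37.05
  [3.5→4]: (146.4+137.8)/2 × 0.5 = 71.05
  [4→8]: (137.8+66.2)/2 × 4 = 408.0
  Sum = 783.3125 ng/mL·h
Tail: C_last/k_e = 66.2/0.22 = 300.909
AUC_0→∞ (intramuscular injection) = 783.3125 + 300.909 = 1084.2215 ng/mL·h
F = (AUC_ev/D_ev)/(AUC_iv/D_iv) = (1084.2215/800)/(427/200) = 1.35528/2.135 = 0.6348

F = 0.635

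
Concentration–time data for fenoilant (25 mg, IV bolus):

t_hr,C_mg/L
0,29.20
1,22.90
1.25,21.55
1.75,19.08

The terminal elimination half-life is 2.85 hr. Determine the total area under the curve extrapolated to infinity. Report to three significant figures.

AUC = 120 mg/L·hr

Trapezoidal AUC_0→1.75:
  [0→1]: (29.20+22.90)/2 × 1 = 26.05
  [1→1.25]: (22.90+21.55)/2 × 0.25 = 5.55625
  [1.25→1.75]: (21.55+19.08)/2 × 0.5 = 10.1575
  Sum = 41.76375 mg/L·hr
k_e = ln2 / t½ = 0.693147 / 2.85 = 0.2432 hr^-1
Extrapolated tail: C_last / k_e = 19.08 / 0.2432 = 78.454
AUC_0→∞ = 41.76375 + 78.454 = 120.21775 mg/L·hr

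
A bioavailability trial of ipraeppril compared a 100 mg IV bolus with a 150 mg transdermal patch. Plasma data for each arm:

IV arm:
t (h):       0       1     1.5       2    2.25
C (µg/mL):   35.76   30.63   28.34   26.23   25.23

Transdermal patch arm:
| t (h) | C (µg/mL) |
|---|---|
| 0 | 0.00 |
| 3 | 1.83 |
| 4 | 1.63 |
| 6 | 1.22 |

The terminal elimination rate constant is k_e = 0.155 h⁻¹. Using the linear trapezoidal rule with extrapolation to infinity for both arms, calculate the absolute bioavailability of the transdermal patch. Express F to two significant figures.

F = 0.044

Trapezoidal AUC_0→2.25 (IV):
  [0→1]: (35.76+30.63)/2 × 1 = 33.195
  [1→1.5]: (30.63+28.34)/2 × 0.5 = 14.7425
  [1.5→2]: (28.34+26.23)/2 × 0.5 = 13.6425
  [2→2.25]: (26.23+25.23)/2 × 0.25 = 6.4325
  Sum = 68.0125 µg/mL·h
IV tail: 25.23/0.155 = 162.774; AUC_iv,0→∞ = 68.0125 + 162.774 = 230.7865 µg/mL·h
Trapezoidal AUC_0→6 (transdermal patch):
  [0→3]: (0.00+1.83)/2 × 3 = 2.745
  [3→4]: (1.83+1.63)/2 × 1 = 1.73
  [4→6]: (1.63+1.22)/2 × 2 = 2.85
  Sum = 7.325 µg/mL·h
transdermal patch tail: 1.22/0.155 = 7.871; AUC_ev,0→∞ = 7.325 + 7.871 = 15.196 µg/mL·h
F = (AUC_ev/D_ev)/(AUC_iv/D_iv) = (15.196/150)/(230.7865/100) = 0.101307/2.307865 = 0.0439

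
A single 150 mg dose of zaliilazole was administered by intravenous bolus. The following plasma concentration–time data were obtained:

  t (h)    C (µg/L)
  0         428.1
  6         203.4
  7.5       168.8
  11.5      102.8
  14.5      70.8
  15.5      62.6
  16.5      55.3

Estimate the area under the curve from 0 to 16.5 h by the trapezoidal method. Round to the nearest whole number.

Trapezoidal AUC_0→16.5:
  [0→6]: (428.1+203.4)/2 × 6 = 1894.5
  [6→7.5]: (203.4+168.8)/2 × 1.5 = 279.15
  [7.5→11.5]: (168.8+102.8)/2 × 4 = 543.2
  [11.5→14.5]: (102.8+70.8)/2 × 3 = 260.4
  [14.5→15.5]: (70.8+62.6)/2 × 1 = 66.7
  [15.5→16.5]: (62.6+55.3)/2 × 1 = 58.95
  Sum = 3102.9 µg/L·h

AUC = 3103 µg/L·h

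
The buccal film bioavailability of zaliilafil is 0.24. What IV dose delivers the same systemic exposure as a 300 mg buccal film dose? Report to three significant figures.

Systemic exposure from an extravascular dose = F × D_ev, so the equivalent IV dose is F × D_ev.
D_iv = F × D_ev = 0.24 × 300 = 72 mg

D_iv = 72.0 mg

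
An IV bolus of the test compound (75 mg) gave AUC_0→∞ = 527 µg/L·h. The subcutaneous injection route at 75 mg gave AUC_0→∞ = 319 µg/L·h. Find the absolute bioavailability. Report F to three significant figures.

F = (AUC_ev / D_ev) / (AUC_iv / D_iv)
  = (319/75) / (527/75)
  = 4.25333 / 7.02667 = 0.6053

F = 0.605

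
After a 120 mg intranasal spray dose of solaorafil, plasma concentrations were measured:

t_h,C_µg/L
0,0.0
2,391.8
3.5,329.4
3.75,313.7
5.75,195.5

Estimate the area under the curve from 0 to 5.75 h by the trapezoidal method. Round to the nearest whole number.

Trapezoidal AUC_0→5.75:
  [0→2]: (0.0+391.8)/2 × 2 = 391.8
  [2→3.5]: (391.8+329.4)/2 × 1.5 = 540.9
  [3.5→3.75]: (329.4+313.7)/2 × 0.25 = 80.3875
  [3.75→5.75]: (313.7+195.5)/2 × 2 = 509.2
  Sum = 1522.2875 µg/L·h

AUC = 1522 µg/L·h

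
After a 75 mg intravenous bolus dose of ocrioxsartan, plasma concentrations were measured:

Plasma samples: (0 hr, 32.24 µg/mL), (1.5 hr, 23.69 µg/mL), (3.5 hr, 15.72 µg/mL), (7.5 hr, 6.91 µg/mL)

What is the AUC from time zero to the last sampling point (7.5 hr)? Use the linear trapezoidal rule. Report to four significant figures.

Trapezoidal AUC_0→7.5:
  [0→1.5]: (32.24+23.69)/2 × 1.5 = 41.9475
  [1.5→3.5]: (23.69+15.72)/2 × 2 = 39.41
  [3.5→7.5]: (15.72+6.91)/2 × 4 = 45.26
  Sum = 126.6175 µg/mL·hr

AUC = 126.6 µg/mL·hr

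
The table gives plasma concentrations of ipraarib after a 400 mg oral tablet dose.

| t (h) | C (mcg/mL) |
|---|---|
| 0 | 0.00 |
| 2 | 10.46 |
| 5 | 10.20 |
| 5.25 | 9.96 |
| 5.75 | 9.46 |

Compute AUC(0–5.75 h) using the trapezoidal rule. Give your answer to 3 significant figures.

Trapezoidal AUC_0→5.75:
  [0→2]: (0.00+10.46)/2 × 2 = 10.46
  [2→5]: (10.46+10.20)/2 × 3 = 30.99
  [5→5.25]: (10.20+9.96)/2 × 0.25 = 2.52
  [5.25→5.75]: (9.96+9.46)/2 × 0.5 = 4.855
  Sum = 48.825 mcg/mL·h

AUC = 48.8 mcg/mL·h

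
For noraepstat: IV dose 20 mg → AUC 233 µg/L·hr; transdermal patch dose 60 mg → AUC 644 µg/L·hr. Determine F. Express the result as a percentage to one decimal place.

F = (AUC_ev / D_ev) / (AUC_iv / D_iv)
  = (644/60) / (233/20)
  = 10.7333 / 11.65 = 0.9213
  = 92.13%

F = 92.1%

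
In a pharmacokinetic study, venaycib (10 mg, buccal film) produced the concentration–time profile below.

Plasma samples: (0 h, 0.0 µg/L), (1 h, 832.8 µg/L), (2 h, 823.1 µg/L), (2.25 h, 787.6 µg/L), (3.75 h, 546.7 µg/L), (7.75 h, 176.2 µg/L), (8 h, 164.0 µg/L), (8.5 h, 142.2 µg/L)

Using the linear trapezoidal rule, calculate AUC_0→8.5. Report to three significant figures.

AUC = 4010 µg/L·h

Trapezoidal AUC_0→8.5:
  [0→1]: (0.0+832.8)/2 × 1 = 416.4
  [1→2]: (832.8+823.1)/2 × 1 = 827.95
  [2→2.25]: (823.1+787.6)/2 × 0.25 = 201.3375
  [2.25→3.75]: (787.6+546.7)/2 × 1.5 = 1000.725
  [3.75→7.75]: (546.7+176.2)/2 × 4 = 1445.8
  [7.75→8]: (176.2+164.0)/2 × 0.25 = 42.525
  [8→8.5]: (164.0+142.2)/2 × 0.5 = 76.55
  Sum = 4011.2875 µg/L·h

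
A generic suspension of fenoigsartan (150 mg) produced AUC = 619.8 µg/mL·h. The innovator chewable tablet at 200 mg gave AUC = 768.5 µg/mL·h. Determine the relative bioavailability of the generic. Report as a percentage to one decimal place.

F_rel = (AUC_test/D_test) / (AUC_ref/D_ref)
      = (619.8/150) / (768.5/200)
      = 4.132 / 3.8425 = 1.0753 = 107.53%

F_rel = 107.5%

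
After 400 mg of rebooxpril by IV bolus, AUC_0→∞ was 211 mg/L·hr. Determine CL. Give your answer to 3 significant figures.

CL = Dose_iv / AUC_0→∞
   = 400 / 211 = 1.89573 L/hr

CL = 1.90 L/hr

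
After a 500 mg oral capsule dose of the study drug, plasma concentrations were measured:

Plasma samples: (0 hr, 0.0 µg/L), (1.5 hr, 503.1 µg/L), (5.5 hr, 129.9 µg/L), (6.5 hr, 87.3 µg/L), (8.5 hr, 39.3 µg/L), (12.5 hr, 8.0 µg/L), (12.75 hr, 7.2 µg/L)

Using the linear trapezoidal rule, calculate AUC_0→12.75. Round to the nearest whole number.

AUC = 1975 µg/L·hr

Trapezoidal AUC_0→12.75:
  [0→1.5]: (0.0+503.1)/2 × 1.5 = 377.325
  [1.5→5.5]: (503.1+129.9)/2 × 4 = 1266.0
  [5.5→6.5]: (129.9+87.3)/2 × 1 = 108.6
  [6.5→8.5]: (87.3+39.3)/2 × 2 = 126.6
  [8.5→12.5]: (39.3+8.0)/2 × 4 = 94.6
  [12.5→12.75]: (8.0+7.2)/2 × 0.25 = 1.9
  Sum = 1975.025 µg/L·hr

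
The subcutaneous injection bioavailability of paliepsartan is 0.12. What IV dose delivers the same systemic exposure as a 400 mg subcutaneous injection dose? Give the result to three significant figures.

Systemic exposure from an extravascular dose = F × D_ev, so the equivalent IV dose is F × D_ev.
D_iv = F × D_ev = 0.12 × 400 = 48 mg

D_iv = 48.0 mg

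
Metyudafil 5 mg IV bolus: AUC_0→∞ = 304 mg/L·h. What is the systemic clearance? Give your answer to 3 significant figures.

CL = 0.0164 L/h

CL = Dose_iv / AUC_0→∞
   = 5 / 304 = 0.0164474 L/h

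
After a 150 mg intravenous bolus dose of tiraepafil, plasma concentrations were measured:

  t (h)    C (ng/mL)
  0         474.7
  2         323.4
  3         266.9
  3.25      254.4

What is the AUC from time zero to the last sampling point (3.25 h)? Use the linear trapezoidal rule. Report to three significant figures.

Trapezoidal AUC_0→3.25:
  [0→2]: (474.7+323.4)/2 × 2 = 798.1
  [2→3]: (323.4+266.9)/2 × 1 = 295.15
  [3→3.25]: (266.9+254.4)/2 × 0.25 = 65.1625
  Sum = 1158.4125 ng/mL·h

AUC = 1160 ng/mL·h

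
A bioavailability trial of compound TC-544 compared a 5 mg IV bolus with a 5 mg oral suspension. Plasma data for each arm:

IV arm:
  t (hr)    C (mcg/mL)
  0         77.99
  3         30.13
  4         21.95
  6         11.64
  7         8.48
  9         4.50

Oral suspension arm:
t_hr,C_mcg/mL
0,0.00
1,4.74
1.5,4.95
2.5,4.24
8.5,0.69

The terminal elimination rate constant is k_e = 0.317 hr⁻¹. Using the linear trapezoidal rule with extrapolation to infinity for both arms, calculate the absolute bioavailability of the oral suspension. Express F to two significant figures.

F = 0.10

Trapezoidal AUC_0→9 (IV):
  [0→3]: (77.99+30.13)/2 × 3 = 162.18
  [3→4]: (30.13+21.95)/2 × 1 = 26.04
  [4→6]: (21.95+11.64)/2 × 2 = 33.59
  [6→7]: (11.64+8.48)/2 × 1 = 10.06
  [7→9]: (8.48+4.50)/2 × 2 = 12.98
  Sum = 244.85 mcg/mL·hr
IV tail: 4.50/0.317 = 14.196; AUC_iv,0→∞ = 244.85 + 14.196 = 259.046 mcg/mL·hr
Trapezoidal AUC_0→8.5 (oral suspension):
  [0→1]: (0.00+4.74)/2 × 1 = 2.37
  [1→1.5]: (4.74+4.95)/2 × 0.5 = 2.4225
  [1.5→2.5]: (4.95+4.24)/2 × 1 = 4.595
  [2.5→8.5]: (4.24+0.69)/2 × 6 = 14.79
  Sum = 24.1775 mcg/mL·hr
oral suspension tail: 0.69/0.317 = 2.177; AUC_ev,0→∞ = 24.1775 + 2.177 = 26.3545 mcg/mL·hr
F = (AUC_ev/D_ev)/(AUC_iv/D_iv) = (26.3545/5)/(259.046/5) = 5.2709/51.8092 = 0.1017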